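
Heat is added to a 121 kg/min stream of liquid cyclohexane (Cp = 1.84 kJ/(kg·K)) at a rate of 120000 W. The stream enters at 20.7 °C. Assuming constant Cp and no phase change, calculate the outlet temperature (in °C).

Q = 120000 W = 7200 kJ/min
ΔT = Q/(ṁ·Cp) = 7200/(121×1.84) = 32.339 K
T_out = 20.7 + 32.339 = 53.039 °C

T_out = 53.0 °C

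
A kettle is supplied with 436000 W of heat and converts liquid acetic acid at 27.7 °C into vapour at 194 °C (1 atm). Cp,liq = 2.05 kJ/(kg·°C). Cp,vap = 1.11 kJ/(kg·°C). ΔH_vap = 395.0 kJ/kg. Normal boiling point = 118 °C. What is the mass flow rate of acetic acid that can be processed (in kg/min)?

ṁ = 39.4 kg/min

Δh = 2.05×(118−27.7) + 395.0 + 1.11×(194−118) = 664.48 kJ/kg
Q = 436000 W = 436 kJ/s = 26160 kJ/min
ṁ = Q/Δh = 26160 / 664.48 = 39.369 kg/min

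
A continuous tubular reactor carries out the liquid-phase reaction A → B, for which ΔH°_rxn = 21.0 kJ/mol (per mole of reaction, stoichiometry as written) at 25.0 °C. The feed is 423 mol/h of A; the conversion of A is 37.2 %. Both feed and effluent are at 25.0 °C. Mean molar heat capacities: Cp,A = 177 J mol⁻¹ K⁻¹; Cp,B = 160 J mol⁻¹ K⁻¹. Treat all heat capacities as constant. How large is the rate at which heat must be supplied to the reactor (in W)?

Q_in = 918 W

Extent of reaction ξ = 0.372 × 423 = 157.36 mol/h
Reaction term: ξ·ΔH°_rxn = 157.36 × 21.0 = 3304.5 kJ/h
Q = ΔH = 3304.5 kJ/h = 0.91791 kW
Heat supplied = 917.91 W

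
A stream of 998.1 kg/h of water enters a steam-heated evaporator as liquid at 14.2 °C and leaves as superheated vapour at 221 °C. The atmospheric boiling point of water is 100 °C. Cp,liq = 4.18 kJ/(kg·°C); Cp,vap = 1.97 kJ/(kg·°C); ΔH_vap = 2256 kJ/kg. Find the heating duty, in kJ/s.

Q = 791 kJ/s

liquid 14.2→100 °C: 358.64 kJ/kg
vaporisation at 100 °C: 2256 kJ/kg
vapour 100→221 °C: 238.37 kJ/kg
Δh = 358.64 + 2256 + 238.37 = 2853 kJ/kg
Q = ṁ·Δh = 998.1 kg/h × 2853 kJ/kg = 2.8476e+06 kJ/h
|Q| = 791 kW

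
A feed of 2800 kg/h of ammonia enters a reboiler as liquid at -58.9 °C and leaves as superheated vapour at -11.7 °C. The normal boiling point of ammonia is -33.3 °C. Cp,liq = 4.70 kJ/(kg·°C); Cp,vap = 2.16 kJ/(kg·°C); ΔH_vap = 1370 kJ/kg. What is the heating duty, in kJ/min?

liquid -58.9→-33.3 °C: 120.32 kJ/kg
vaporisation at -33.3 °C: 1370 kJ/kg
vapour -33.3→-11.7 °C: 46.656 kJ/kg
Δh = 120.32 + 1370 + 46.656 = 1537 kJ/kg
Q = ṁ·Δh = 2800 kg/h × 1537 kJ/kg = 4.3035e+06 kJ/h
|Q| = 1195.4 kW = 71726 kJ/min

Q = 71700 kJ/min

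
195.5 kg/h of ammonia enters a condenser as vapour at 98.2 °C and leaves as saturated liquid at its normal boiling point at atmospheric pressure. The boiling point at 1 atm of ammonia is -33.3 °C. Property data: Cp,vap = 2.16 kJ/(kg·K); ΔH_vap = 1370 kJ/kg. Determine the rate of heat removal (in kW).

vapour 98.2→-33.3 °C: -284.04 kJ/kg
condensation at -33.3 °C: -1370 kJ/kg
Δh = -284.04 + -1370 = -1654 kJ/kg
Q = ṁ·Δh = 195.5 kg/h × -1654 kJ/kg = -323360 kJ/h
|Q| = 89.824 kW

Q_c = 89.8 kW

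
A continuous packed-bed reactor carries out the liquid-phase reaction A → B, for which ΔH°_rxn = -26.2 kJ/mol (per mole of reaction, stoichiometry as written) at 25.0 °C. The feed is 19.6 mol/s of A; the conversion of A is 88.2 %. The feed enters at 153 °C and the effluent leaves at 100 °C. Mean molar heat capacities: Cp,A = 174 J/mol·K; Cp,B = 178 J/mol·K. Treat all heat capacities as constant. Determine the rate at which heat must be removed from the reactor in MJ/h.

Q_out = 2260 MJ/h

Extent of reaction ξ = 0.882 × 19.6 = 17.287 mol/s
Reaction term: ξ·ΔH°_rxn = 17.287 × -26.2 = -452.92 kJ/s
Sensible, feed 153→25 °C: -436.53 kJ/s
Outlet flows (mol/s): A 2.3128, B 17.287
Sensible, products 25→100 °C: 260.97 kJ/s
Q = ΔH = -628.49 kJ/s = -628.49 kW
Heat removed = 2262.6 MJ/h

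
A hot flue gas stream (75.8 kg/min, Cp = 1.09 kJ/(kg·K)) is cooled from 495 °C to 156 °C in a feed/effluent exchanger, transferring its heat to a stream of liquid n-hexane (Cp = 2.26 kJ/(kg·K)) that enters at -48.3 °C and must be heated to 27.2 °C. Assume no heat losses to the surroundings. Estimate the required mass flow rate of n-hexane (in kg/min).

Heat released by hot stream: Q = 75.8 × 1.09 × (495 − 156) = 28009 kJ/min
Energy balance on cold side (adiabatic exchanger): Q = ṁ_c·Cp_c·(T_c,out − T_c,in)
ṁ_c = 28009 / [2.26 × (27.2 − -48.3)] = 164.15 kg/min

ṁ_c = 164 kg/min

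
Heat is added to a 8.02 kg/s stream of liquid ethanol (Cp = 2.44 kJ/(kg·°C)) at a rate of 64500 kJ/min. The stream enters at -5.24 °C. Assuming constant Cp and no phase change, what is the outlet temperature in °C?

Q = 64500 kJ/min = 1075 kJ/s
ΔT = Q/(ṁ·Cp) = 1075/(8.02×2.44) = 54.934 K
T_out = -5.24 + 54.934 = 49.694 °C

T_out = 49.7 °C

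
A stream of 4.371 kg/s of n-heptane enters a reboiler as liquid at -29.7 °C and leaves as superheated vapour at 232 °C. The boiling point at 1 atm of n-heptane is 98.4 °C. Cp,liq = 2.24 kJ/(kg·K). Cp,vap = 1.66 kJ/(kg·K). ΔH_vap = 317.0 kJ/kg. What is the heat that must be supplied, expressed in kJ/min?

liquid -29.7→98.4 °C: 286.94 kJ/kg
vaporisation at 98.4 °C: 317 kJ/kg
vapour 98.4→232 °C: 221.78 kJ/kg
Δh = 286.94 + 317 + 221.78 = 825.72 kJ/kg
Q = ṁ·Δh = 4.371 kg/s × 825.72 kJ/kg = 3609.2 kJ/s
|Q| = 3609.2 kW = 216550 kJ/min

Q = 217000 kJ/min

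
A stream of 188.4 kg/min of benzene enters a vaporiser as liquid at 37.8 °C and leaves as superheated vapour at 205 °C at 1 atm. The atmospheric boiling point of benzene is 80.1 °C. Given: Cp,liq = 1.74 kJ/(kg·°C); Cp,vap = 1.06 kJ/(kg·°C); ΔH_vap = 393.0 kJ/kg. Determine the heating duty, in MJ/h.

liquid 37.8→80.1 °C: 73.602 kJ/kg
vaporisation at 80.1 °C: 393 kJ/kg
vapour 80.1→205 °C: 132.39 kJ/kg
Δh = 73.602 + 393 + 132.39 = 599 kJ/kg
Q = ṁ·Δh = 188.4 kg/min × 599 kJ/kg = 112850 kJ/min
|Q| = 1880.8 kW = 6771.1 MJ/h

Q = 6770 MJ/h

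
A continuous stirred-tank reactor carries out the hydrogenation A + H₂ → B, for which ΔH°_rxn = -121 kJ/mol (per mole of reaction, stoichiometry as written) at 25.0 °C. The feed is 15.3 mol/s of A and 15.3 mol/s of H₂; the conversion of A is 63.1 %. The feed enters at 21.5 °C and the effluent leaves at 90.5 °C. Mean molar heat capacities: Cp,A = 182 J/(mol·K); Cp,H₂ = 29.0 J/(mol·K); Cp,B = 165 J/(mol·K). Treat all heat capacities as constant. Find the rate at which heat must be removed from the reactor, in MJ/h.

Extent of reaction ξ = 0.631 × 15.3 = 9.6543 mol/s
Reaction term: ξ·ΔH°_rxn = 9.6543 × -121 = -1168.2 kJ/s
Sensible, feed 21.5→25 °C: 11.299 kJ/s
Outlet flows (mol/s): A 5.6457, H₂ 5.6457, B 9.6543
Sensible, products 25→90.5 °C: 182.37 kJ/s
Q = ΔH = -974.51 kJ/s = -974.51 kW
Heat removed = 3508.2 MJ/h

Q_out = 3510 MJ/h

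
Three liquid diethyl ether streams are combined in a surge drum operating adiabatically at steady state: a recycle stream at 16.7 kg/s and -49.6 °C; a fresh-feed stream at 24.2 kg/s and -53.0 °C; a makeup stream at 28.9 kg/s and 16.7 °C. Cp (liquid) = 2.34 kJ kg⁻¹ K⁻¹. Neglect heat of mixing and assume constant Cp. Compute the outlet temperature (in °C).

T_out = -23.3 °C

Energy balance with Q = 0: Σ ṁᵢCp,ᵢ(T_out − Tᵢ) = 0
T_out = Σ ṁᵢCp,ᵢTᵢ / Σ ṁᵢCp,ᵢ
      = -3810.2 / 163.33 = -23.328 °C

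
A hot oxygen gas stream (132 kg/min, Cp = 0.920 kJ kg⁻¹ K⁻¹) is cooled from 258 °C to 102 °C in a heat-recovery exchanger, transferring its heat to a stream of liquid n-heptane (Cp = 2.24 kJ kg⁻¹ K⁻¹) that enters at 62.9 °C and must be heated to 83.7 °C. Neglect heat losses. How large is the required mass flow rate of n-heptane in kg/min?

ṁ_c = 407 kg/min

Heat released by hot stream: Q = 132 × 0.920 × (258 − 102) = 18945 kJ/min
Energy balance on cold side (adiabatic exchanger): Q = ṁ_c·Cp_c·(T_c,out − T_c,in)
ṁ_c = 18945 / [2.24 × (83.7 − 62.9)] = 406.61 kg/min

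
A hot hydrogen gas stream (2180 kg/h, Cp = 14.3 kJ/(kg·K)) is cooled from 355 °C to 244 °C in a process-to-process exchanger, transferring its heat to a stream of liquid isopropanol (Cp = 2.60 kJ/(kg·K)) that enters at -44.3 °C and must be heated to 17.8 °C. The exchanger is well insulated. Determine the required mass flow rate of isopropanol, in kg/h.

ṁ_c = 21400 kg/h

Heat released by hot stream: Q = 2180 × 14.3 × (355 − 244) = 3.4603e+06 kJ/h
Energy balance on cold side (adiabatic exchanger): Q = ṁ_c·Cp_c·(T_c,out − T_c,in)
ṁ_c = 3.4603e+06 / [2.60 × (17.8 − -44.3)] = 21431 kg/h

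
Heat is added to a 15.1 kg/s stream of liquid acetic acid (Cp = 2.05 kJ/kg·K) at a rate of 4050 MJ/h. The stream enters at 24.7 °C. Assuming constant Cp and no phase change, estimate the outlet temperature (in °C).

T_out = 61.0 °C

Q = 4050 MJ/h = 1125 kJ/s
ΔT = Q/(ṁ·Cp) = 1125/(15.1×2.05) = 36.343 K
T_out = 24.7 + 36.343 = 61.043 °C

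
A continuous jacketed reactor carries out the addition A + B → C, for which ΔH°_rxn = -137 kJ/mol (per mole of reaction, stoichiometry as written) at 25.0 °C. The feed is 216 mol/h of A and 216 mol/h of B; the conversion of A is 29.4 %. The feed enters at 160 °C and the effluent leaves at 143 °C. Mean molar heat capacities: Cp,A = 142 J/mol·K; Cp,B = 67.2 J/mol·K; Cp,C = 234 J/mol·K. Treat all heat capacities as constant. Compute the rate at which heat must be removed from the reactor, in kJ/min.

Q_out = 155 kJ/min

Extent of reaction ξ = 0.294 × 216 = 63.504 mol/h
Reaction term: ξ·ΔH°_rxn = 63.504 × -137 = -8700 kJ/h
Sensible, feed 160→25 °C: -6100.3 kJ/h
Outlet flows (mol/h): A 152.5, B 152.5, C 63.504
Sensible, products 25→143 °C: 5517.9 kJ/h
Q = ΔH = -9282.4 kJ/h = -2.5784 kW
Heat removed = 154.71 kJ/min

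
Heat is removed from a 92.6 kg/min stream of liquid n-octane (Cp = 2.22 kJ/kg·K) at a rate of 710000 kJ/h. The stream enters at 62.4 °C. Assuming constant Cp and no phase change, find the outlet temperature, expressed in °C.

T_out = 4.84 °C

Q = 710000 kJ/h = 11833 kJ/min
ΔT = Q/(ṁ·Cp) = 11833/(92.6×2.22) = 57.563 K
T_out = 62.4 − 57.563 = 4.837 °C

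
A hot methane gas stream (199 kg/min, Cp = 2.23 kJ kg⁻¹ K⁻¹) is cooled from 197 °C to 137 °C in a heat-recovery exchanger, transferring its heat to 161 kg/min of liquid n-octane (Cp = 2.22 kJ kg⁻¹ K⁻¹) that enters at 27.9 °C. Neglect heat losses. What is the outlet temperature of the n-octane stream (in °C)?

T_c,out = 102 °C

Heat released by hot stream: Q = 199 × 2.23 × (197 − 137) = 26626 kJ/min
Energy balance on cold side (adiabatic exchanger): Q = ṁ_c·Cp_c·(T_c,out − T_c,in)
T_c,out = 27.9 + 26626/(161 × 2.22) = 102.4 °C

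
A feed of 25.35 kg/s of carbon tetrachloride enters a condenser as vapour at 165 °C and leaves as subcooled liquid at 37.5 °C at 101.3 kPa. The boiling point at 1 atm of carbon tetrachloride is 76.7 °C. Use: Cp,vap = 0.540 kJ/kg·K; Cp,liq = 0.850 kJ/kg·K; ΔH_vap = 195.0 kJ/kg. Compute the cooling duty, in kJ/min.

Q_c = 420000 kJ/min

vapour 165→76.7 °C: -47.682 kJ/kg
condensation at 76.7 °C: -195 kJ/kg
liquid 76.7→37.5 °C: -33.32 kJ/kg
Δh = -47.682 + -195 + -33.32 = -276 kJ/kg
Q = ṁ·Δh = 25.35 kg/s × -276 kJ/kg = -6996.7 kJ/s
|Q| = 6996.7 kW = 419800 kJ/min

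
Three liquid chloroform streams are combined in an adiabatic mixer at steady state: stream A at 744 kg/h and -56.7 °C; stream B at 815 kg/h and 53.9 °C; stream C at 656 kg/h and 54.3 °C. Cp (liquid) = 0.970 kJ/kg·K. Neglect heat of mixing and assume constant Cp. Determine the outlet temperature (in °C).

No heat crosses the boundary, so H_out = H_in.
Σ ṁᵢCp,ᵢTᵢ = 744×0.970×-56.7 + 815×0.970×53.9 + 656×0.970×54.3 = 36244
Σ ṁᵢCp,ᵢ = 744×0.970 + 815×0.970 + 656×0.970 = 2148.5
T_out = 36244 / 2148.5 = 16.869 °C

T_out = 16.9 °C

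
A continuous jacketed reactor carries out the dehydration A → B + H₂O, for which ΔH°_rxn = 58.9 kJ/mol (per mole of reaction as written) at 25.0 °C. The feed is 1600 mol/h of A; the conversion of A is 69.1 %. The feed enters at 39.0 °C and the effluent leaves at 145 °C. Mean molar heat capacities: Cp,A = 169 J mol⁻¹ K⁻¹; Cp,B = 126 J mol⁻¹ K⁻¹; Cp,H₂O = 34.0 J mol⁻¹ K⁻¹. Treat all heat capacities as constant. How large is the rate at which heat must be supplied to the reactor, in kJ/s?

Extent of reaction ξ = 0.691 × 1600 = 1105.6 mol/h
Reaction term: ξ·ΔH°_rxn = 1105.6 × 58.9 = 65120 kJ/h
Sensible, feed 39.0→25 °C: -3785.6 kJ/h
Outlet flows (mol/h): A 494.4, B 1105.6, H₂O 1105.6
Sensible, products 25→145 °C: 31254 kJ/h
Q = ΔH = 92588 kJ/h = 25.719 kW
Heat supplied = 25.719 kJ/s

Q_in = 25.7 kJ/s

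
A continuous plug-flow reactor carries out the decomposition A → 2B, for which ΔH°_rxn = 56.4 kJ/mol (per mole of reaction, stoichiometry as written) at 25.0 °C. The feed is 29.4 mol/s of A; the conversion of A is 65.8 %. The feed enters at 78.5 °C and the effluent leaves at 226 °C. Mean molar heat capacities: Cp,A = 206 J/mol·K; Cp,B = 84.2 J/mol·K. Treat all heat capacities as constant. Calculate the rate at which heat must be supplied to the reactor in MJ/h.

Extent of reaction ξ = 0.658 × 29.4 = 19.345 mol/s
Reaction term: ξ·ΔH°_rxn = 19.345 × 56.4 = 1091.1 kJ/s
Sensible, feed 78.5→25 °C: -324.02 kJ/s
Outlet flows (mol/s): A 10.055, B 38.69
Sensible, products 25→226 °C: 1071.1 kJ/s
Q = ΔH = 1838.2 kJ/s = 1838.2 kW
Heat supplied = 6617.5 MJ/h

Q_in = 6620 MJ/h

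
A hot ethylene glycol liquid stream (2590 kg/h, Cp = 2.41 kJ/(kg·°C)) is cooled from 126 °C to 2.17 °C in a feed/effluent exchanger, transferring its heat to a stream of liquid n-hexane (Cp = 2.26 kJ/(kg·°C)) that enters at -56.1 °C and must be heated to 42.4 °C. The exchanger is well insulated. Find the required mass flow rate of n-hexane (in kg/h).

Heat released by hot stream: Q = 2590 × 2.41 × (126 − 2.17) = 772930 kJ/h
Energy balance on cold side (adiabatic exchanger): Q = ṁ_c·Cp_c·(T_c,out − T_c,in)
ṁ_c = 772930 / [2.26 × (42.4 − -56.1)] = 3472.1 kg/h

ṁ_c = 3470 kg/h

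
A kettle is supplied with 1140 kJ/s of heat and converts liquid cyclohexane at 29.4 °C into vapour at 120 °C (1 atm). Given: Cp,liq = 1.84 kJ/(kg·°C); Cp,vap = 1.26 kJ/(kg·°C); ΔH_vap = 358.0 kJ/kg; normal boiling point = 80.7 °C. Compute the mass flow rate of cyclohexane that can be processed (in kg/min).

Δh = 1.84×(80.7−29.4) + 358.0 + 1.26×(120−80.7) = 501.91 kJ/kg
Q = 1140 kJ/s = 1140 kJ/s = 68400 kJ/min
ṁ = Q/Δh = 68400 / 501.91 = 136.28 kg/min

ṁ = 136 kg/min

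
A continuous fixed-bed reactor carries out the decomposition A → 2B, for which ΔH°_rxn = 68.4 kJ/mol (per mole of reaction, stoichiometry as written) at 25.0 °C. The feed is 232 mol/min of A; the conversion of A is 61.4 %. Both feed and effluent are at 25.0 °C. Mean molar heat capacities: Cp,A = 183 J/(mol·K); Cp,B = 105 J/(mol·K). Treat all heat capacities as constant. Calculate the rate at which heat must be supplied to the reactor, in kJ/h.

Extent of reaction ξ = 0.614 × 232 = 142.45 mol/min
Reaction term: ξ·ΔH°_rxn = 142.45 × 68.4 = 9743.4 kJ/min
Q = ΔH = 9743.4 kJ/min = 162.39 kW
Heat supplied = 584610 kJ/h

Q_in = 585000 kJ/h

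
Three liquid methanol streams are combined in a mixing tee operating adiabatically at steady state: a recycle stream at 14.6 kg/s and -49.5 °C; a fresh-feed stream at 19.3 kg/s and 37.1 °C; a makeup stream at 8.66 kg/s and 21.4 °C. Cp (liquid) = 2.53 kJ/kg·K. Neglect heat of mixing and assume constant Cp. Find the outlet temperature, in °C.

Energy balance with Q = 0: Σ ṁᵢCp,ᵢ(T_out − Tᵢ) = 0
Σ ṁᵢCp,ᵢTᵢ = 14.6×2.53×-49.5 + 19.3×2.53×37.1 + 8.66×2.53×21.4 = 451.99
Σ ṁᵢCp,ᵢ = 14.6×2.53 + 19.3×2.53 + 8.66×2.53 = 107.68
T_out = 451.99 / 107.68 = 4.1977 °C

T_out = 4.20 °C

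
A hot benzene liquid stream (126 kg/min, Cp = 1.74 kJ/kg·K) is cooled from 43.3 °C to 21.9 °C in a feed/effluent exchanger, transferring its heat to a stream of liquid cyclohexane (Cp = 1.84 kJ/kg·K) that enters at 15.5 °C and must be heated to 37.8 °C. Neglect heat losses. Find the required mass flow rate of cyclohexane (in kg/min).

ṁ_c = 114 kg/min

Heat released by hot stream: Q = 126 × 1.74 × (43.3 − 21.9) = 4691.7 kJ/min
Energy balance on cold side (adiabatic exchanger): Q = ṁ_c·Cp_c·(T_c,out − T_c,in)
ṁ_c = 4691.7 / [1.84 × (37.8 − 15.5)] = 114.34 kg/min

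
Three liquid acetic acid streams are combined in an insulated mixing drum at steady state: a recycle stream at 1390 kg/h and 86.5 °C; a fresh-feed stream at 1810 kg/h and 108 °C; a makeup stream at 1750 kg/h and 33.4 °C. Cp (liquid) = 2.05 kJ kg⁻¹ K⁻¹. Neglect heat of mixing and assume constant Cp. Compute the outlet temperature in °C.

T_out = 75.6 °C

Energy balance with Q = 0: Σ ṁᵢCp,ᵢ(T_out − Tᵢ) = 0
Σ ṁᵢCp,ᵢTᵢ = 1390×2.05×86.5 + 1810×2.05×108 + 1750×2.05×33.4 = 767040
Σ ṁᵢCp,ᵢ = 1390×2.05 + 1810×2.05 + 1750×2.05 = 10147
T_out = 767040 / 10147 = 75.589 °C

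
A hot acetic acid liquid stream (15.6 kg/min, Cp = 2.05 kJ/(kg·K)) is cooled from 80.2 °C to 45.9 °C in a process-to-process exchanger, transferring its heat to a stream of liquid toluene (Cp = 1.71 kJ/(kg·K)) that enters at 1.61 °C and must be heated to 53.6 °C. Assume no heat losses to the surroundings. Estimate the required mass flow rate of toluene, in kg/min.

Heat released by hot stream: Q = 15.6 × 2.05 × (80.2 − 45.9) = 1096.9 kJ/min
Energy balance on cold side (adiabatic exchanger): Q = ṁ_c·Cp_c·(T_c,out − T_c,in)
ṁ_c = 1096.9 / [1.71 × (53.6 − 1.61)] = 12.338 kg/min

ṁ_c = 12.3 kg/min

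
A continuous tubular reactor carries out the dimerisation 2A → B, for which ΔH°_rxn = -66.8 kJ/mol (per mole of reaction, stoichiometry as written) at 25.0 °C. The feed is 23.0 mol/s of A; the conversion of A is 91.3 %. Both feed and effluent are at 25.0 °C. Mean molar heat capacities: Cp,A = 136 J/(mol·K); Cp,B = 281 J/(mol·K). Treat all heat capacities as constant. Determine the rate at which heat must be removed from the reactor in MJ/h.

Q_out = 2520 MJ/h

Extent of reaction ξ = 0.913 × 23.0 / 2 = 10.5 mol/s
Reaction term: ξ·ΔH°_rxn = 10.5 × -66.8 = -701.37 kJ/s
Q = ΔH = -701.37 kJ/s = -701.37 kW
Heat removed = 2524.9 MJ/h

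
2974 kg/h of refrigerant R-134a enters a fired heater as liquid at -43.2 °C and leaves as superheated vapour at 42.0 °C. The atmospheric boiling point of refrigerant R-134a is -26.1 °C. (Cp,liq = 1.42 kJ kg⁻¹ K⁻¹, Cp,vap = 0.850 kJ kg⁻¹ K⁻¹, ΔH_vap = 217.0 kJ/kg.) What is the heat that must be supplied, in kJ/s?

Q = 247 kJ/s

liquid -43.2→-26.1 °C: 24.282 kJ/kg
vaporisation at -26.1 °C: 217 kJ/kg
vapour -26.1→42.0 °C: 57.885 kJ/kg
Δh = 24.282 + 217 + 57.885 = 299.17 kJ/kg
Q = ṁ·Δh = 2974 kg/h × 299.17 kJ/kg = 889720 kJ/h
|Q| = 247.15 kW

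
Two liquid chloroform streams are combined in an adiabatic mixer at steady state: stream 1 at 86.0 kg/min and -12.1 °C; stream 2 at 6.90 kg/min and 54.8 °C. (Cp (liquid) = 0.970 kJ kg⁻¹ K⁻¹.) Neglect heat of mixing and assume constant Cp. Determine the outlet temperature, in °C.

T_out = -7.13 °C

No heat crosses the boundary, so H_out = H_in.
Σ ṁᵢCp,ᵢTᵢ = 86.0×0.970×-12.1 + 6.90×0.970×54.8 = -642.61
Σ ṁᵢCp,ᵢ = 86.0×0.970 + 6.90×0.970 = 90.113
T_out = -642.61 / 90.113 = -7.1311 °C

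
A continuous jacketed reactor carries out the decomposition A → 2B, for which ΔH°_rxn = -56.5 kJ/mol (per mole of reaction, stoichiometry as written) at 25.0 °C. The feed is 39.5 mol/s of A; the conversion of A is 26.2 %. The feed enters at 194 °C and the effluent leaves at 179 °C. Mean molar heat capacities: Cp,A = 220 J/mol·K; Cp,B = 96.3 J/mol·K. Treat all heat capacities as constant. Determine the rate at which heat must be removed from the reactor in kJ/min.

Q_out = 45500 kJ/min

Extent of reaction ξ = 0.262 × 39.5 = 10.349 mol/s
Reaction term: ξ·ΔH°_rxn = 10.349 × -56.5 = -584.72 kJ/s
Sensible, feed 194→25 °C: -1468.6 kJ/s
Outlet flows (mol/s): A 29.151, B 20.698
Sensible, products 25→179 °C: 1294.6 kJ/s
Q = ΔH = -758.74 kJ/s = -758.74 kW
Heat removed = 45524 kJ/min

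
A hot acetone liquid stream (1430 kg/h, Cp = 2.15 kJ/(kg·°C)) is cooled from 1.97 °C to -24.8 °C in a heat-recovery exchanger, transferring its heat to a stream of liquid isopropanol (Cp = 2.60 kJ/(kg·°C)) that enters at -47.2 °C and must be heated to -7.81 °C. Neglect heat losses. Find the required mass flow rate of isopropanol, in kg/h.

ṁ_c = 804 kg/h

Heat released by hot stream: Q = 1430 × 2.15 × (1.97 − -24.8) = 82304 kJ/h
Energy balance on cold side (adiabatic exchanger): Q = ṁ_c·Cp_c·(T_c,out − T_c,in)
ṁ_c = 82304 / [2.60 × (-7.81 − -47.2)] = 803.64 kg/h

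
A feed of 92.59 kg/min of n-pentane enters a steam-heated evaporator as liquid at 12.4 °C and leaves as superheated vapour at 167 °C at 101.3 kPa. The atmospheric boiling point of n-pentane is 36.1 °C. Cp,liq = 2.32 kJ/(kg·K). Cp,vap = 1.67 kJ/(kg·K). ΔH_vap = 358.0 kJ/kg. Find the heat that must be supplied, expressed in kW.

liquid 12.4→36.1 °C: 54.984 kJ/kg
vaporisation at 36.1 °C: 358 kJ/kg
vapour 36.1→167 °C: 218.6 kJ/kg
Δh = 54.984 + 358 + 218.6 = 631.59 kJ/kg
Q = ṁ·Δh = 92.59 kg/min × 631.59 kJ/kg = 58479 kJ/min
|Q| = 974.64 kW

Q = 975 kW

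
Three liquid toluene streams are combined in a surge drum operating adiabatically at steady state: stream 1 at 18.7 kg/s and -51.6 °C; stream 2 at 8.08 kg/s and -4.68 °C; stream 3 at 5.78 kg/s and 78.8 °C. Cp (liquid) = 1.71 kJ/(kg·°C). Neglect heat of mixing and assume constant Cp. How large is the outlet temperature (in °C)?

Adiabatic, steady state ⇒ Σ ṁᵢCp,ᵢ(T_out − Tᵢ) = 0
T_out = Σ ṁᵢCp,ᵢTᵢ / Σ ṁᵢCp,ᵢ
      = -935.83 / 55.678 = -16.808 °C

T_out = -16.8 °C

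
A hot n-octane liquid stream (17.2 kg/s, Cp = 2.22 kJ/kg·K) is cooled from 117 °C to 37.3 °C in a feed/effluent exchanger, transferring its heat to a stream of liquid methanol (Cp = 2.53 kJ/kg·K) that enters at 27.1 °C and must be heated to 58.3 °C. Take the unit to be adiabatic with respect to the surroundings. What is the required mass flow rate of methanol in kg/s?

Heat released by hot stream: Q = 17.2 × 2.22 × (117 − 37.3) = 3043.3 kJ/s
Energy balance on cold side (adiabatic exchanger): Q = ṁ_c·Cp_c·(T_c,out − T_c,in)
ṁ_c = 3043.3 / [2.53 × (58.3 − 27.1)] = 38.554 kg/s

ṁ_c = 38.6 kg/s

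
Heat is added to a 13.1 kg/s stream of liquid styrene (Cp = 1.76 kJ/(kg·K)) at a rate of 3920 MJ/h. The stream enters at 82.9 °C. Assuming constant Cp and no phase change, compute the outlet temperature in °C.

T_out = 130 °C

Q = 3920 MJ/h = 1088.9 kJ/s
ΔT = Q/(ṁ·Cp) = 1088.9/(13.1×1.76) = 47.228 K
T_out = 82.9 + 47.228 = 130.13 °C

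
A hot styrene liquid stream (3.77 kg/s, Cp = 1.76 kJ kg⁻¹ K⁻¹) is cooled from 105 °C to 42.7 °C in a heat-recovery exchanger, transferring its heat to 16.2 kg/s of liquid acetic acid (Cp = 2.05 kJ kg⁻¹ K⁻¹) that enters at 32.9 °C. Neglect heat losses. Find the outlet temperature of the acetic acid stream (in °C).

T_c,out = 45.3 °C

Heat released by hot stream: Q = 3.77 × 1.76 × (105 − 42.7) = 413.37 kJ/s
Energy balance on cold side (adiabatic exchanger): Q = ṁ_c·Cp_c·(T_c,out − T_c,in)
T_c,out = 32.9 + 413.37/(16.2 × 2.05) = 45.347 °C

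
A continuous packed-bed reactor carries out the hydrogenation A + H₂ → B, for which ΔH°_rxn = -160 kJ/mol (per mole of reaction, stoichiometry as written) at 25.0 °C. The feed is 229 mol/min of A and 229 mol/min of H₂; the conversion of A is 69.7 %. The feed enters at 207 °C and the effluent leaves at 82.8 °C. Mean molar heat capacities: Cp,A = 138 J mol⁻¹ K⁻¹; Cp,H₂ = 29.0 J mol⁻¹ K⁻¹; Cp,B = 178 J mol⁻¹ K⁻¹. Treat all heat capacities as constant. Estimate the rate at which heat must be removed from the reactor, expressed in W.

Q_out = 503000 W

Extent of reaction ξ = 0.697 × 229 = 159.61 mol/min
Reaction term: ξ·ΔH°_rxn = 159.61 × -160 = -25538 kJ/min
Sensible, feed 207→25 °C: -6960.2 kJ/min
Outlet flows (mol/min): A 69.387, H₂ 69.387, B 159.61
Sensible, products 25→82.8 °C: 2311.9 kJ/min
Q = ΔH = -30186 kJ/min = -503.11 kW
Heat removed = 503110 W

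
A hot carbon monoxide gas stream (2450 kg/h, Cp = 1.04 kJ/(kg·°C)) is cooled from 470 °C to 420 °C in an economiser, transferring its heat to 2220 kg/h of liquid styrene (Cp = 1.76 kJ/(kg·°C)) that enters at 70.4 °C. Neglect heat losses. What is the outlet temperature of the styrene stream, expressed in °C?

T_c,out = 103 °C

Heat released by hot stream: Q = 2450 × 1.04 × (470 − 420) = 127400 kJ/h
Energy balance on cold side (adiabatic exchanger): Q = ṁ_c·Cp_c·(T_c,out − T_c,in)
T_c,out = 70.4 + 127400/(2220 × 1.76) = 103.01 °C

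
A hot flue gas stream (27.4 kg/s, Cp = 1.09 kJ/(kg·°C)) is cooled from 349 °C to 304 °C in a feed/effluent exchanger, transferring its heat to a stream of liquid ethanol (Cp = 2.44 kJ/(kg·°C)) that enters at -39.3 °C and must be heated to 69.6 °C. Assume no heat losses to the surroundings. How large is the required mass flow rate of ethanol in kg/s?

ṁ_c = 5.06 kg/s

Heat released by hot stream: Q = 27.4 × 1.09 × (349 − 304) = 1344 kJ/s
Energy balance on cold side (adiabatic exchanger): Q = ṁ_c·Cp_c·(T_c,out − T_c,in)
ṁ_c = 1344 / [2.44 × (69.6 − -39.3)] = 5.0579 kg/s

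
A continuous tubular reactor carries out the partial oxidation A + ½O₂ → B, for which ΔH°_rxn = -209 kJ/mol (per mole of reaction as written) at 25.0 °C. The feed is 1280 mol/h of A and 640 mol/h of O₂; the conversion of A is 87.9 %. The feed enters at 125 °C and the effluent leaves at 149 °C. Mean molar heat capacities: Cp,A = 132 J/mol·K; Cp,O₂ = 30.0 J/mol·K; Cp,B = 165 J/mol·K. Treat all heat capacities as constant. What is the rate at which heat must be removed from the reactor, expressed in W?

Q_out = 63400 W

Extent of reaction ξ = 0.879 × 1280 = 1125.1 mol/h
Reaction term: ξ·ΔH°_rxn = 1125.1 × -209 = -235150 kJ/h
Sensible, feed 125→25 °C: -18816 kJ/h
Outlet flows (mol/h): A 154.88, O₂ 77.44, B 1125.1
Sensible, products 25→149 °C: 25843 kJ/h
Q = ΔH = -228120 kJ/h = -63.367 kW
Heat removed = 63367 W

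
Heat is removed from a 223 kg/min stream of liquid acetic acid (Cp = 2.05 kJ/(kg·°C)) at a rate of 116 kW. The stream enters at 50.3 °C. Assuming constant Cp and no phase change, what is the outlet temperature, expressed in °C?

Q = 116 kW = 6960 kJ/min
ΔT = Q/(ṁ·Cp) = 6960/(223×2.05) = 15.225 K
T_out = 50.3 − 15.225 = 35.075 °C

T_out = 35.1 °C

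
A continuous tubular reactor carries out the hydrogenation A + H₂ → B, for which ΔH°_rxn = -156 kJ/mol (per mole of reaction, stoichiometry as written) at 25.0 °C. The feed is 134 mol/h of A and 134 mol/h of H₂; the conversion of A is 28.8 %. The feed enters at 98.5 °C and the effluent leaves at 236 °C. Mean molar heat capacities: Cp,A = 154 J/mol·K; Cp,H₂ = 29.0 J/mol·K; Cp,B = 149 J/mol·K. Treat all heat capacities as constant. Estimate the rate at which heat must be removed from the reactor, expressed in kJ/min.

Q_out = 48.8 kJ/min

Extent of reaction ξ = 0.288 × 134 = 38.592 mol/h
Reaction term: ξ·ΔH°_rxn = 38.592 × -156 = -6020.4 kJ/h
Sensible, feed 98.5→25 °C: -1802.4 kJ/h
Outlet flows (mol/h): A 95.408, H₂ 95.408, B 38.592
Sensible, products 25→236 °C: 4897.3 kJ/h
Q = ΔH = -2925.4 kJ/h = -0.81262 kW
Heat removed = 48.757 kJ/min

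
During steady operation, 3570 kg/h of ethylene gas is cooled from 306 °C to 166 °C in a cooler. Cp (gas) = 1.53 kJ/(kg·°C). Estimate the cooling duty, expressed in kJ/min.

Q = ṁ·Cp·ΔT = 3570 × 1.53 × (166 − 306) = -764690 kJ/h
Converting: 764690 / 3600 s = 212.41 kW
Cooling duty = 12745 kJ/min

Q_c = 12700 kJ/min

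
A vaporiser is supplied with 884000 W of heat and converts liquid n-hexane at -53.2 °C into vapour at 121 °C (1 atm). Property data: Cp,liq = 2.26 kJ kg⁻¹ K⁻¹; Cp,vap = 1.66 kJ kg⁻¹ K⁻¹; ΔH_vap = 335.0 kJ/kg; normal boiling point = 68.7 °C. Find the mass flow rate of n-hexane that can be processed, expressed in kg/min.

ṁ = 76.1 kg/min

Δh = 2.26×(68.7−-53.2) + 335.0 + 1.66×(121−68.7) = 697.31 kJ/kg
Q = 884000 W = 884 kJ/s = 53040 kJ/min
ṁ = Q/Δh = 53040 / 697.31 = 76.064 kg/min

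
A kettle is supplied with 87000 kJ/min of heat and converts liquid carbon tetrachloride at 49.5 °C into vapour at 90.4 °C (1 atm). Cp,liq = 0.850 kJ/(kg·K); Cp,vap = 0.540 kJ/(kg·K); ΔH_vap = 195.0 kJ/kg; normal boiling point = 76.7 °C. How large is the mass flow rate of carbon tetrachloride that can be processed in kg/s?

ṁ = 6.43 kg/s

Δh = 0.850×(76.7−49.5) + 195.0 + 0.540×(90.4−76.7) = 225.52 kJ/kg
Q = 87000 kJ/min = 1450 kJ/s = 1450 kJ/s
ṁ = Q/Δh = 1450 / 225.52 = 6.4296 kg/s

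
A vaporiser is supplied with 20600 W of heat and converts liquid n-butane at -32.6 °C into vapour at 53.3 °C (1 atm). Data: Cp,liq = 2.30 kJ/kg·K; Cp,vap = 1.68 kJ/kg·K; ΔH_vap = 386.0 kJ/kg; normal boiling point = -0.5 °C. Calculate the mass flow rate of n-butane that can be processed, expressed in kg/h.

Δh = 2.30×(-0.5−-32.6) + 386.0 + 1.68×(53.3−-0.5) = 550.21 kJ/kg
Q = 20600 W = 20.6 kJ/s = 74160 kJ/h
ṁ = Q/Δh = 74160 / 550.21 = 134.78 kg/h

ṁ = 135 kg/h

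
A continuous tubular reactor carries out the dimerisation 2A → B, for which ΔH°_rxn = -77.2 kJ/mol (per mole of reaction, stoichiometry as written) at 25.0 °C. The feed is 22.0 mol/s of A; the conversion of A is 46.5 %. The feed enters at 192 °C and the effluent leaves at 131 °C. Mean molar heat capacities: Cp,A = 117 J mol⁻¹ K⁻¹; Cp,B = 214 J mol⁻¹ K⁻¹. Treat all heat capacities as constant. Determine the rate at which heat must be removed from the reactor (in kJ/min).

Q_out = 33800 kJ/min

Extent of reaction ξ = 0.465 × 22.0 / 2 = 5.115 mol/s
Reaction term: ξ·ΔH°_rxn = 5.115 × -77.2 = -394.88 kJ/s
Sensible, feed 192→25 °C: -429.86 kJ/s
Outlet flows (mol/s): A 11.77, B 5.115
Sensible, products 25→131 °C: 262 kJ/s
Q = ΔH = -562.74 kJ/s = -562.74 kW
Heat removed = 33764 kJ/min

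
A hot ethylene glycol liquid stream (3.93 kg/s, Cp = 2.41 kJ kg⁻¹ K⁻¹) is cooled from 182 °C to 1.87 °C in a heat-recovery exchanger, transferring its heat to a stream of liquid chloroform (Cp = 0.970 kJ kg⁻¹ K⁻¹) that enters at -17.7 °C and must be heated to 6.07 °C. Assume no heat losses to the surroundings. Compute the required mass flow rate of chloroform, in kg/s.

Heat released by hot stream: Q = 3.93 × 2.41 × (182 − 1.87) = 1706.1 kJ/s
Energy balance on cold side (adiabatic exchanger): Q = ṁ_c·Cp_c·(T_c,out − T_c,in)
ṁ_c = 1706.1 / [0.970 × (6.07 − -17.7)] = 73.994 kg/s

ṁ_c = 74.0 kg/s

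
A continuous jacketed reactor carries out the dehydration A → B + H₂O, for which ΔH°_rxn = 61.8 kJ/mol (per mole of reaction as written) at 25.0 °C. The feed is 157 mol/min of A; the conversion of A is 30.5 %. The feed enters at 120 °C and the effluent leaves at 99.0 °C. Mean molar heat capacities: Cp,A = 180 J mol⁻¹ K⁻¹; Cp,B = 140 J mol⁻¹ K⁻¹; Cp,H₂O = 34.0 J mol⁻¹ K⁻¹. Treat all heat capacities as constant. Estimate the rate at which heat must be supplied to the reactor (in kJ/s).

Extent of reaction ξ = 0.305 × 157 = 47.885 mol/min
Reaction term: ξ·ΔH°_rxn = 47.885 × 61.8 = 2959.3 kJ/min
Sensible, feed 120→25 °C: -2684.7 kJ/min
Outlet flows (mol/min): A 109.12, B 47.885, H₂O 47.885
Sensible, products 25→99.0 °C: 2070 kJ/min
Q = ΔH = 2344.6 kJ/min = 39.076 kW
Heat supplied = 39.076 kJ/s

Q_in = 39.1 kJ/s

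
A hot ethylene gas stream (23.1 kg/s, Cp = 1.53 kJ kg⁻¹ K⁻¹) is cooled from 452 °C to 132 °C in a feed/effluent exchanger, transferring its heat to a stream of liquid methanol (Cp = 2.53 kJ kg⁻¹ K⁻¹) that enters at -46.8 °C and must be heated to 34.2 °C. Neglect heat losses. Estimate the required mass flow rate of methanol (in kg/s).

Heat released by hot stream: Q = 23.1 × 1.53 × (452 − 132) = 11310 kJ/s
Energy balance on cold side (adiabatic exchanger): Q = ṁ_c·Cp_c·(T_c,out − T_c,in)
ṁ_c = 11310 / [2.53 × (34.2 − -46.8)] = 55.188 kg/s

ṁ_c = 55.2 kg/s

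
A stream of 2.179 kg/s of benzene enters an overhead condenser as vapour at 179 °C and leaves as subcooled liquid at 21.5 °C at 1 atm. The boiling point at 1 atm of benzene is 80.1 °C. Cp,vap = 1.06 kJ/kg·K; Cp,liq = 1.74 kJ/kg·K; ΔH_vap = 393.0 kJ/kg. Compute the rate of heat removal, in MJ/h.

vapour 179→80.1 °C: -104.83 kJ/kg
condensation at 80.1 °C: -393 kJ/kg
liquid 80.1→21.5 °C: -101.96 kJ/kg
Δh = -104.83 + -393 + -101.96 = -599.8 kJ/kg
Q = ṁ·Δh = 2.179 kg/s × -599.8 kJ/kg = -1307 kJ/s
|Q| = 1307 kW = 4705.1 MJ/h

Q_c = 4710 MJ/h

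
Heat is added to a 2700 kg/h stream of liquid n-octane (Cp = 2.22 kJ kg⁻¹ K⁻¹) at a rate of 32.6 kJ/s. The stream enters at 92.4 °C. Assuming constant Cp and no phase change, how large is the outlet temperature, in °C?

T_out = 112 °C

Q = 32.6 kJ/s = 117360 kJ/h
ΔT = Q/(ṁ·Cp) = 117360/(2700×2.22) = 19.58 K
T_out = 92.4 + 19.58 = 111.98 °C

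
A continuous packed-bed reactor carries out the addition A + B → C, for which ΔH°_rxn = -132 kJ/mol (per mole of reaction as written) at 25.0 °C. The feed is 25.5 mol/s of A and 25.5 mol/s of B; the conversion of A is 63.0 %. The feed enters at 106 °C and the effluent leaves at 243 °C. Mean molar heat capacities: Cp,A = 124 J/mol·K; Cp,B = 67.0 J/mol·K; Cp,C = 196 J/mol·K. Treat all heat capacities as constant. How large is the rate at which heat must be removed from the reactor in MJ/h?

Extent of reaction ξ = 0.630 × 25.5 = 16.065 mol/s
Reaction term: ξ·ΔH°_rxn = 16.065 × -132 = -2120.6 kJ/s
Sensible, feed 106→25 °C: -394.51 kJ/s
Outlet flows (mol/s): A 9.435, B 9.435, C 16.065
Sensible, products 25→243 °C: 1079.3 kJ/s
Q = ΔH = -1435.8 kJ/s = -1435.8 kW
Heat removed = 5168.9 MJ/h

Q_out = 5170 MJ/h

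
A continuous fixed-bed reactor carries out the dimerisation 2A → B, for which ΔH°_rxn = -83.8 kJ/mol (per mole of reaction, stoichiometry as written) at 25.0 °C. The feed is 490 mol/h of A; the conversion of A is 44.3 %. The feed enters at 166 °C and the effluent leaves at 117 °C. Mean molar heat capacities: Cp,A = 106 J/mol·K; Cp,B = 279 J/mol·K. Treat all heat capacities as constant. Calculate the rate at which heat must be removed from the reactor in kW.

Extent of reaction ξ = 0.443 × 490 / 2 = 108.53 mol/h
Reaction term: ξ·ΔH°_rxn = 108.53 × -83.8 = -9095.2 kJ/h
Sensible, feed 166→25 °C: -7323.5 kJ/h
Outlet flows (mol/h): A 272.93, B 108.53
Sensible, products 25→117 °C: 5447.5 kJ/h
Q = ΔH = -10971 kJ/h = -3.0476 kW
Heat removed = 3.0476 kW

Q_out = 3.05 kW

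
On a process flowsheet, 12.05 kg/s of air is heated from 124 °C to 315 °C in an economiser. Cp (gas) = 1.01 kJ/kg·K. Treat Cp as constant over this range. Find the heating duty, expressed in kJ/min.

Q = 139000 kJ/min

Q = ṁ·Cp·ΔT = 12.05 × 1.01 × (315 − 124) = 2324.6 kJ/s
Heating duty = 139470 kJ/min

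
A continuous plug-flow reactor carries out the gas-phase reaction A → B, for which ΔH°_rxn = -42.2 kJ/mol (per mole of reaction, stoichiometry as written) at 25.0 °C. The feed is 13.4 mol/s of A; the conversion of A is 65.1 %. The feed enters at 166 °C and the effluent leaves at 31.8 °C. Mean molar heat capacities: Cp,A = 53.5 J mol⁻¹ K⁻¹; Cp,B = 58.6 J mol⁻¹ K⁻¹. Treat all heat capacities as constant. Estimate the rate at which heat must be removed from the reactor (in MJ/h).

Q_out = 1670 MJ/h

Extent of reaction ξ = 0.651 × 13.4 = 8.7234 mol/s
Reaction term: ξ·ΔH°_rxn = 8.7234 × -42.2 = -368.13 kJ/s
Sensible, feed 166→25 °C: -101.08 kJ/s
Outlet flows (mol/s): A 4.6766, B 8.7234
Sensible, products 25→31.8 °C: 5.1774 kJ/s
Q = ΔH = -464.03 kJ/s = -464.03 kW
Heat removed = 1670.5 MJ/h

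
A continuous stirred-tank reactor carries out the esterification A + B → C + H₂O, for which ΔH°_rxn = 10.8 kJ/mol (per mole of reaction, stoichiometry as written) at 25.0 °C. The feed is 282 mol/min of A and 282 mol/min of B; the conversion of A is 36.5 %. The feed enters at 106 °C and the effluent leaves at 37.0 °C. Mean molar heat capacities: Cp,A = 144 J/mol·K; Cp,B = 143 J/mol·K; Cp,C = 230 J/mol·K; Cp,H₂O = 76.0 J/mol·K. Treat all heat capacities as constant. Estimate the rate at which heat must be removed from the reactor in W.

Extent of reaction ξ = 0.365 × 282 = 102.93 mol/min
Reaction term: ξ·ΔH°_rxn = 102.93 × 10.8 = 1111.6 kJ/min
Sensible, feed 106→25 °C: -6555.7 kJ/min
Outlet flows (mol/min): A 179.07, B 179.07, C 102.93, H₂O 102.93
Sensible, products 25→37.0 °C: 994.68 kJ/min
Q = ΔH = -4449.3 kJ/min = -74.156 kW
Heat removed = 74156 W

Q_out = 74200 W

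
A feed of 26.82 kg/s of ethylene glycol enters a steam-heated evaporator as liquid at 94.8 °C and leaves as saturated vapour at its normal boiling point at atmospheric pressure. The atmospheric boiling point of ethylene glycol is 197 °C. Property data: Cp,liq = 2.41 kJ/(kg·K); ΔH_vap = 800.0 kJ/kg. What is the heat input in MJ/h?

liquid 94.8→197 °C: 246.3 kJ/kg
vaporisation at 197 °C: 800 kJ/kg
Δh = 246.3 + 800 = 1046.3 kJ/kg
Q = ṁ·Δh = 26.82 kg/s × 1046.3 kJ/kg = 28062 kJ/s
|Q| = 28062 kW = 101020 MJ/h

Q = 101000 MJ/h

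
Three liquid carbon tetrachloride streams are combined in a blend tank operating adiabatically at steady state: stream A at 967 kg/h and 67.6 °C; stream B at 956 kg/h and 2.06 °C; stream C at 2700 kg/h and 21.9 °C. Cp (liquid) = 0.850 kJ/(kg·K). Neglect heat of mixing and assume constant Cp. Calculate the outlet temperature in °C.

T_out = 27.4 °C

Energy balance with Q = 0: Σ ṁᵢCp,ᵢ(T_out − Tᵢ) = 0
T_out = Σ ṁᵢCp,ᵢTᵢ / Σ ṁᵢCp,ᵢ
      = 107500 / 3929.6 = 27.356 °C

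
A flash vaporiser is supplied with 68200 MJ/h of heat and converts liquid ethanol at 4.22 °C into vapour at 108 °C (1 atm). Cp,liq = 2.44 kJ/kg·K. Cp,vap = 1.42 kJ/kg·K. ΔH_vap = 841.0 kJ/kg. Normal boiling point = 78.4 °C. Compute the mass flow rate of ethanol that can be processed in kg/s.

Δh = 2.44×(78.4−4.22) + 841.0 + 1.42×(108−78.4) = 1064 kJ/kg
Q = 68200 MJ/h = 18944 kJ/s = 18944 kJ/s
ṁ = Q/Δh = 18944 / 1064 = 17.804 kg/s

ṁ = 17.8 kg/s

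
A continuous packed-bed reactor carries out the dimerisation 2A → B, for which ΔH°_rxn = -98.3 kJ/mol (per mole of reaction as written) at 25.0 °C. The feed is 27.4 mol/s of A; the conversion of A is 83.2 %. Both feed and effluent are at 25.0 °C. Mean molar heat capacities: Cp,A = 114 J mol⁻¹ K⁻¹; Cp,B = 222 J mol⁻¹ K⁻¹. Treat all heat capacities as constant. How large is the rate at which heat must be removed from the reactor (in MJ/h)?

Q_out = 4030 MJ/h

Extent of reaction ξ = 0.832 × 27.4 / 2 = 11.398 mol/s
Reaction term: ξ·ΔH°_rxn = 11.398 × -98.3 = -1120.5 kJ/s
Q = ΔH = -1120.5 kJ/s = -1120.5 kW
Heat removed = 4033.7 MJ/h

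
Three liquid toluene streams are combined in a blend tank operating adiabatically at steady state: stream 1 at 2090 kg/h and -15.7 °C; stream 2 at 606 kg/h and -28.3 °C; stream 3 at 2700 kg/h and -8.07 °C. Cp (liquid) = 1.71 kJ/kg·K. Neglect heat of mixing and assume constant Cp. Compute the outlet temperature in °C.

T_out = -13.3 °C

No heat crosses the boundary, so H_out = H_in.
T_out = Σ ṁᵢCp,ᵢTᵢ / Σ ṁᵢCp,ᵢ
      = -122700 / 9227.2 = -13.297 °C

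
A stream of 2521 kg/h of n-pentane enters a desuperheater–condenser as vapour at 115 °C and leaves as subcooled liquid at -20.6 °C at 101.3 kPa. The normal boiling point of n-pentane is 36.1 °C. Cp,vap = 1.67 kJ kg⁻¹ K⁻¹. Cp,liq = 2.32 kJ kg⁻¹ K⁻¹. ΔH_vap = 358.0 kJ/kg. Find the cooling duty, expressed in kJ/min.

vapour 115→36.1 °C: -131.76 kJ/kg
condensation at 36.1 °C: -358 kJ/kg
liquid 36.1→-20.6 °C: -131.54 kJ/kg
Δh = -131.76 + -358 + -131.54 = -621.31 kJ/kg
Q = ṁ·Δh = 2521 kg/h × -621.31 kJ/kg = -1.5663e+06 kJ/h
|Q| = 435.09 kW = 26105 kJ/min

Q_c = 26100 kJ/min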